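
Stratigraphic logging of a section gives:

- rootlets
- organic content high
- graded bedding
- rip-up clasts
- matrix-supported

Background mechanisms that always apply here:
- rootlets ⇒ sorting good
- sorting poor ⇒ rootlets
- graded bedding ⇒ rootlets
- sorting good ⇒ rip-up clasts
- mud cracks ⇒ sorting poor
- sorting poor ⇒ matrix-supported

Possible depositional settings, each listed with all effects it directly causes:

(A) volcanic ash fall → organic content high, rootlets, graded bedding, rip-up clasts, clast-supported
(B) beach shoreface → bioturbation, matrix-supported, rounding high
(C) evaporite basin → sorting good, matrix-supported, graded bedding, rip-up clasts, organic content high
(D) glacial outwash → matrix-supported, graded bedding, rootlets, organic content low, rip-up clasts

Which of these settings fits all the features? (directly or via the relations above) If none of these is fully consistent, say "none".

C

Testing each hypothesis:
(A) volcanic ash fall — fails on matrix-supported (predicts clast-supported, not matrix-supported)
(B) beach shoreface — does not account for rootlets, organic content high, graded bedding, rip-up clasts
(C) evaporite basin — accounts for every observation (rootlets via graded bedding → rootlets)
(D) glacial outwash — fails on organic content high (predicts organic content low, not organic content high)
Only (C) is consistent with every observation.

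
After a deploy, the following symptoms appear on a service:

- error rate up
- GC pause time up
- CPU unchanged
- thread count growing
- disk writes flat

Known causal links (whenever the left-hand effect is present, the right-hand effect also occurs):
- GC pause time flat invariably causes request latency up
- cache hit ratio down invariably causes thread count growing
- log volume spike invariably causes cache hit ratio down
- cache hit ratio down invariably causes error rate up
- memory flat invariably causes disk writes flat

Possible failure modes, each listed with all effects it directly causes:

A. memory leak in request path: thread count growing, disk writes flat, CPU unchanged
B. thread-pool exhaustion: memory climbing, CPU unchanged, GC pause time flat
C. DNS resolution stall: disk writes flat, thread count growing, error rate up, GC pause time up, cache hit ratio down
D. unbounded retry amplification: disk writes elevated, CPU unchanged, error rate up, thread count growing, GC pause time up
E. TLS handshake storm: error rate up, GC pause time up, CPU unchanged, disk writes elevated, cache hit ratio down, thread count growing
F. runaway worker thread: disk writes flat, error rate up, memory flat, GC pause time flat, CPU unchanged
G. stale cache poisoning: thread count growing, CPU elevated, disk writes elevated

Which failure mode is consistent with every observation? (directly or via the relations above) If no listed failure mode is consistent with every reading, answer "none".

none

Checking each candidate against the observations:
(A) memory leak in request path — error rate up ✗; GC pause time up ✗; CPU unchanged ✓; thread count growing ✓; disk writes flat ✓
(B) thread-pool exhaustion — error rate up ✗; GC pause time up ✗; CPU unchanged ✓; thread count growing ✗; disk writes flat ✗
(C) DNS resolution stall — does not account for CPU unchanged
(D) unbounded retry amplification — error rate up ✓; GC pause time up ✓; CPU unchanged ✓; thread count growing ✓; disk writes flat ✗
(E) TLS handshake storm — fails on disk writes flat (predicts disk writes elevated, not disk writes flat)
(F) runaway worker thread — fails on GC pause time up, thread count growing (predicts GC pause time flat, not GC pause time up)
(G) stale cache poisoning — error rate up ✗; GC pause time up ✗; CPU unchanged ✗; thread count growing ✓; disk writes flat ✗
None of the listed candidates fits everything.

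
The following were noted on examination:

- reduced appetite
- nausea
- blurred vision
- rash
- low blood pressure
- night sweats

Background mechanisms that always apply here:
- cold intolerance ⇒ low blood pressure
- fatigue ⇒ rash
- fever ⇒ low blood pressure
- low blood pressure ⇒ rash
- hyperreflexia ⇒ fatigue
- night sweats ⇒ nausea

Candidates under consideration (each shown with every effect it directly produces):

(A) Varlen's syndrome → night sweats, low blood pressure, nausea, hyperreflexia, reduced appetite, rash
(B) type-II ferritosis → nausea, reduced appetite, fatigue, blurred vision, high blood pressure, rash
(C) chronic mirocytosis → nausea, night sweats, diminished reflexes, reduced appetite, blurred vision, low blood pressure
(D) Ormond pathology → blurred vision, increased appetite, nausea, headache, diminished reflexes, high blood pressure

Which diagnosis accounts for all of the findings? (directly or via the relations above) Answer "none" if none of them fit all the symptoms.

C

Testing each hypothesis:
(A) Varlen's syndrome — does not account for blurred vision
(B) type-II ferritosis — fails on low blood pressure, night sweats (predicts high blood pressure, not low blood pressure)
(C) chronic mirocytosis — reduced appetite yes; nausea yes; blurred vision yes; rash yes (via low blood pressure → rash); low blood pressure yes; night sweats yes
(D) Ormond pathology — reduced appetite NO; nausea yes; blurred vision yes; rash NO; low blood pressure NO; night sweats NO
(C) is the only candidate with no mismatches.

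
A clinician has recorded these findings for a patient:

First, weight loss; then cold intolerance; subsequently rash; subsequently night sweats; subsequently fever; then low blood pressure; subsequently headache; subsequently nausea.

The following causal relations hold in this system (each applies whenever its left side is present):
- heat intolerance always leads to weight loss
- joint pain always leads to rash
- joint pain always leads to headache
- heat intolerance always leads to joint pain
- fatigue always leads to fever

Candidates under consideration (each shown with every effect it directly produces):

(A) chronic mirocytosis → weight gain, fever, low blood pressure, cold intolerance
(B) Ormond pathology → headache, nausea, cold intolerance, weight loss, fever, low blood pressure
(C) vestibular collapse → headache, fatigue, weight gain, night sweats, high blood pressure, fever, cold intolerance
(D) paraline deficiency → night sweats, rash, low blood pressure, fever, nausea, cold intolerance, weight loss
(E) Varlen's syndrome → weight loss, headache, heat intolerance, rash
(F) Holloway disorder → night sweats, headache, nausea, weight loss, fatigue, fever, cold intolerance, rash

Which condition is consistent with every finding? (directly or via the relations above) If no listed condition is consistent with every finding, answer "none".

For each candidate, compare predicted effects to what was observed:
(A) chronic mirocytosis — weight loss NO; cold intolerance yes; rash NO; night sweats NO; fever yes; low blood pressure yes; headache NO; nausea NO
(B) Ormond pathology — weight loss yes; cold intolerance yes; rash NO; night sweats NO; fever yes; low blood pressure yes; headache yes; nausea yes
(C) vestibular collapse — weight loss NO; cold intolerance yes; rash NO; night sweats yes; fever yes; low blood pressure NO; headache yes; nausea NO
(D) paraline deficiency — weight loss yes; cold intolerance yes; rash yes; night sweats yes; fever yes; low blood pressure yes; headache NO; nausea yes
(E) Varlen's syndrome — fails on cold intolerance, night sweats, fever, low blood pressure, nausea (predicts heat intolerance, not cold intolerance)
(F) Holloway disorder — weight loss yes; cold intolerance yes; rash yes; night sweats yes; fever yes; low blood pressure NO; headache yes; nausea yes
Every candidate fails on at least one observation.

none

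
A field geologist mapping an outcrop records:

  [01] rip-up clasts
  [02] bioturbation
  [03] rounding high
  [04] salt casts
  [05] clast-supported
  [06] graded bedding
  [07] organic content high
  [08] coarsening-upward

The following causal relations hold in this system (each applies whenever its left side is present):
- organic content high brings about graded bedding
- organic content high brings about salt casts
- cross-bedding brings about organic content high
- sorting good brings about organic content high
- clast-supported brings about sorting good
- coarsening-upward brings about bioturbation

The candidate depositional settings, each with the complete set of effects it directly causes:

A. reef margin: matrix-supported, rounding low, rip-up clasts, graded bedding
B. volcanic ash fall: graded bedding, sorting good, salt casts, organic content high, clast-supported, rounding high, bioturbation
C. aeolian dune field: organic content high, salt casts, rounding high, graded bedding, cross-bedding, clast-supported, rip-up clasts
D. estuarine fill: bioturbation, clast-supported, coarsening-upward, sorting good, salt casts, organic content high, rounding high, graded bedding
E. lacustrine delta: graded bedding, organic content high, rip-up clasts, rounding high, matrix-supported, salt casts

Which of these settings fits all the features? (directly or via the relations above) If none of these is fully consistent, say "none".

Per-candidate check:
(A) reef margin — fails on bioturbation, rounding high, salt casts, clast-supported, organic content high, coarsening-upward (predicts rounding low, not rounding high; predicts matrix-supported, not clast-supported)
(B) volcanic ash fall — rip-up clasts ✗; bioturbation ✓; rounding high ✓; salt casts ✓; clast-supported ✓; graded bedding ✓; organic content high ✓; coarsening-upward ✗
(C) aeolian dune field — rip-up clasts ✓; bioturbation ✗; rounding high ✓; salt casts ✓; clast-supported ✓; graded bedding ✓; organic content high ✓; coarsening-upward ✗
(D) estuarine fill — rip-up clasts ✗; bioturbation ✓; rounding high ✓; salt casts ✓; clast-supported ✓; graded bedding ✓; organic content high ✓; coarsening-upward ✓
(E) lacustrine delta — rip-up clasts ✓; bioturbation ✗; rounding high ✓; salt casts ✓; clast-supported ✗; graded bedding ✓; organic content high ✓; coarsening-upward ✗
No candidate is consistent with all observations.

none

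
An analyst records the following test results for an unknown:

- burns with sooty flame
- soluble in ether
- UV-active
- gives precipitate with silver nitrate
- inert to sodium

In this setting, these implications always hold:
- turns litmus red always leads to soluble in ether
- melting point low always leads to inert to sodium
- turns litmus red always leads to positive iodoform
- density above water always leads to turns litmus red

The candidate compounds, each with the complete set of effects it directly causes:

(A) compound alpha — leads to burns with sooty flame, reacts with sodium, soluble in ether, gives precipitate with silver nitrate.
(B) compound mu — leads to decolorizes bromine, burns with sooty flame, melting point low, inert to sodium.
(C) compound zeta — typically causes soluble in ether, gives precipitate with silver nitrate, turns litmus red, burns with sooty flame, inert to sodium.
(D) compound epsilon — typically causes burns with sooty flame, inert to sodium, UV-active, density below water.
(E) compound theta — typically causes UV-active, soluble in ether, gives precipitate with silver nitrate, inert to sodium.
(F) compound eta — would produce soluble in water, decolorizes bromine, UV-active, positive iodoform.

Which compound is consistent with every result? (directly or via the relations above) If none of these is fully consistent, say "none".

none

Per-candidate check:
(A) compound alpha — burns with sooty flame yes; soluble in ether yes; UV-active NO; gives precipitate with silver nitrate yes; inert to sodium NO
(B) compound mu — burns with sooty flame yes; soluble in ether NO; UV-active NO; gives precipitate with silver nitrate NO; inert to sodium yes
(C) compound zeta — does not account for UV-active
(D) compound epsilon — burns with sooty flame yes; soluble in ether NO; UV-active yes; gives precipitate with silver nitrate NO; inert to sodium yes
(E) compound theta — burns with sooty flame NO; soluble in ether yes; UV-active yes; gives precipitate with silver nitrate yes; inert to sodium yes
(F) compound eta — burns with sooty flame NO; soluble in ether NO; UV-active yes; gives precipitate with silver nitrate NO; inert to sodium NO
None of the listed candidates fits everything.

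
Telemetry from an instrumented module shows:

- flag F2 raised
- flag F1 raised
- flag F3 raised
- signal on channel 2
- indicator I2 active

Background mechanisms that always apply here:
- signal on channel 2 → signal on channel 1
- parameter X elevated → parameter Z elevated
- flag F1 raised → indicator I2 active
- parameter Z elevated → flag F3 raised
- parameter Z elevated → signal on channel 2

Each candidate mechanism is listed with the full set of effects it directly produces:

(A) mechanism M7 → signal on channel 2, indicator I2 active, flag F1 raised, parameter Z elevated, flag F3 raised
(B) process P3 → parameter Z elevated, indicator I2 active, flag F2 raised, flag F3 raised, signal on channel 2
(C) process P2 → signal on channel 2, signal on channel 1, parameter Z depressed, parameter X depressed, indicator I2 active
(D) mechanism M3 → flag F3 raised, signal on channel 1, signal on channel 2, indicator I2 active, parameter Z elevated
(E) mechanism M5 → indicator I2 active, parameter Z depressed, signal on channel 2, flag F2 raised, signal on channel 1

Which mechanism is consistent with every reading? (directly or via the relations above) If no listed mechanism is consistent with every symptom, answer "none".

For each candidate, compare predicted effects to what was observed:
(A) mechanism M7 — flag F2 raised NO; flag F1 raised yes; flag F3 raised yes; signal on channel 2 yes; indicator I2 active yes
(B) process P3 — does not account for flag F1 raised
(C) process P2 — flag F2 raised NO; flag F1 raised NO; flag F3 raised NO; signal on channel 2 yes; indicator I2 active yes
(D) mechanism M3 — does not account for flag F2 raised, flag F1 raised
(E) mechanism M5 — does not account for flag F1 raised, flag F3 raised
No candidate is consistent with all observations.

none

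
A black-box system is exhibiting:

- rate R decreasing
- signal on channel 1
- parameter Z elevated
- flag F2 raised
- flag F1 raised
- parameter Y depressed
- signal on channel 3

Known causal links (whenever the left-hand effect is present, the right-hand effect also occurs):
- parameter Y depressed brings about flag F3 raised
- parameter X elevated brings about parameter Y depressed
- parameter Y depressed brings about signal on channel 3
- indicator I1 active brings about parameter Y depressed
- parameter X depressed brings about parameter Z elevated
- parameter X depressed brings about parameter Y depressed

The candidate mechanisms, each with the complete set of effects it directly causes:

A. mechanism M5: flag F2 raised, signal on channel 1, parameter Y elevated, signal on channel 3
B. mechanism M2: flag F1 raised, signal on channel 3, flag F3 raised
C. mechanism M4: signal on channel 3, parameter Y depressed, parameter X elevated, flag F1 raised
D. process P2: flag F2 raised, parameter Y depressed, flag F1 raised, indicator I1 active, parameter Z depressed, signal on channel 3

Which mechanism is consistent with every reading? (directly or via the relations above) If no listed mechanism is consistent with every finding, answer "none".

For each candidate, compare predicted effects to what was observed:
(A) mechanism M5 — rate R decreasing ✗; signal on channel 1 ✓; parameter Z elevated ✗; flag F2 raised ✓; flag F1 raised ✗; parameter Y depressed ✗; signal on channel 3 ✓
(B) mechanism M2 — rate R decreasing ✗; signal on channel 1 ✗; parameter Z elevated ✗; flag F2 raised ✗; flag F1 raised ✓; parameter Y depressed ✗; signal on channel 3 ✓
(C) mechanism M4 — does not account for rate R decreasing, signal on channel 1, parameter Z elevated, flag F2 raised
(D) process P2 — rate R decreasing ✗; signal on channel 1 ✗; parameter Z elevated ✗; flag F2 raised ✓; flag F1 raised ✓; parameter Y depressed ✓; signal on channel 3 ✓
Every candidate fails on at least one observation.

none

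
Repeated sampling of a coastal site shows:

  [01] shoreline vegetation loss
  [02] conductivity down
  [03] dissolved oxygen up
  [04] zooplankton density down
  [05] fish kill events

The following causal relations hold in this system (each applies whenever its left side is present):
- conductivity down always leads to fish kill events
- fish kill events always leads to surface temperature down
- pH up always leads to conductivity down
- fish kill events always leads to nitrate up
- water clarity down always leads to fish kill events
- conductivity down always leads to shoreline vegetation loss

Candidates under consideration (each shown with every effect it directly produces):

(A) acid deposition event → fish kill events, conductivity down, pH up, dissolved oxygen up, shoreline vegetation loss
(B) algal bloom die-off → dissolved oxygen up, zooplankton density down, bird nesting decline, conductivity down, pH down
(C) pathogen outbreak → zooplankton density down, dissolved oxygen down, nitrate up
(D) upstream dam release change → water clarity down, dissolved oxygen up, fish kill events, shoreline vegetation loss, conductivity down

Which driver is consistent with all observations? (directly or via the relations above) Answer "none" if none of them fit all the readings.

B

For each candidate, compare predicted effects to what was observed:
(A) acid deposition event — shoreline vegetation loss +; conductivity down +; dissolved oxygen up +; zooplankton density down -; fish kill events +
(B) algal bloom die-off — shoreline vegetation loss + (via conductivity down → shoreline vegetation loss); conductivity down +; dissolved oxygen up +; zooplankton density down +; fish kill events + (via conductivity down → fish kill events)
(C) pathogen outbreak — fails on shoreline vegetation loss, conductivity down, dissolved oxygen up, fish kill events (predicts dissolved oxygen down, not dissolved oxygen up)
(D) upstream dam release change — does not account for zooplankton density down
Only (B) is consistent with every observation.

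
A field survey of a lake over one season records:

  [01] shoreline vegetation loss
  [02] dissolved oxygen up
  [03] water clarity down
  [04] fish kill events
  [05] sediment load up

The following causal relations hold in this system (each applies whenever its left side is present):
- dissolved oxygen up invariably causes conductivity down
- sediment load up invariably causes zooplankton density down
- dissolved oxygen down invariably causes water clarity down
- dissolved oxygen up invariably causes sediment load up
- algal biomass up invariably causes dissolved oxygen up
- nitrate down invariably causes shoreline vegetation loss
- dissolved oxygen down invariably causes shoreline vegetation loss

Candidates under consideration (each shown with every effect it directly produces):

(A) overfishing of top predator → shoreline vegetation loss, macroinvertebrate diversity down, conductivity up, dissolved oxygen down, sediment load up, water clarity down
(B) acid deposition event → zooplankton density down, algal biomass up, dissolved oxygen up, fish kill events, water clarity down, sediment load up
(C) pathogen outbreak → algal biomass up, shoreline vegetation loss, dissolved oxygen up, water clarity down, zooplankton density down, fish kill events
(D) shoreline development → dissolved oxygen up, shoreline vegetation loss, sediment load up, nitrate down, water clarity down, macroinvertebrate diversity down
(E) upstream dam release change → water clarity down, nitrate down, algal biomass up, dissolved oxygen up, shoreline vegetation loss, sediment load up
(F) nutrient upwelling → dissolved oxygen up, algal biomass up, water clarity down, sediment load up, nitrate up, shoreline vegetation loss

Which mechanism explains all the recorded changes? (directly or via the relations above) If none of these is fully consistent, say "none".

Per-candidate check:
(A) overfishing of top predator — shoreline vegetation loss ✓; dissolved oxygen up ✗; water clarity down ✓; fish kill events ✗; sediment load up ✓
(B) acid deposition event — shoreline vegetation loss ✗; dissolved oxygen up ✓; water clarity down ✓; fish kill events ✓; sediment load up ✓
(C) pathogen outbreak — accounts for every observation (sediment load up through dissolved oxygen up → sediment load up)
(D) shoreline development — shoreline vegetation loss ✓; dissolved oxygen up ✓; water clarity down ✓; fish kill events ✗; sediment load up ✓
(E) upstream dam release change — shoreline vegetation loss ✓; dissolved oxygen up ✓; water clarity down ✓; fish kill events ✗; sediment load up ✓
(F) nutrient upwelling — does not account for fish kill events
(C) alone accounts for all the evidence.

C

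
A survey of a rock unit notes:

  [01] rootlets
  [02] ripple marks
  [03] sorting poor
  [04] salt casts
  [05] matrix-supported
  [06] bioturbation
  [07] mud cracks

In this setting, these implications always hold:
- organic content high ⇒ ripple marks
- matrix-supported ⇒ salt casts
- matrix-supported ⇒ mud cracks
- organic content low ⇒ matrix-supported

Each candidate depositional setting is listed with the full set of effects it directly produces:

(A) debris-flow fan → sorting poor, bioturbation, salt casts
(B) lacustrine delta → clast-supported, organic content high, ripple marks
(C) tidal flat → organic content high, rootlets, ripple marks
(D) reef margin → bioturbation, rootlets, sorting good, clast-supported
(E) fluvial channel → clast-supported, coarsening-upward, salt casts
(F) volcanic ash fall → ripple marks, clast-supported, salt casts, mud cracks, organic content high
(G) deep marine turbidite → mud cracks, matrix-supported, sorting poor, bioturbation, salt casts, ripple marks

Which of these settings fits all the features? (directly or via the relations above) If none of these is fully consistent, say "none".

none

For each candidate, compare predicted effects to what was observed:
(A) debris-flow fan — rootlets -; ripple marks -; sorting poor +; salt casts +; matrix-supported -; bioturbation +; mud cracks -
(B) lacustrine delta — rootlets -; ripple marks +; sorting poor -; salt casts -; matrix-supported -; bioturbation -; mud cracks -
(C) tidal flat — does not account for sorting poor, salt casts, matrix-supported, bioturbation, mud cracks
(D) reef margin — rootlets +; ripple marks -; sorting poor -; salt casts -; matrix-supported -; bioturbation +; mud cracks -
(E) fluvial channel — fails on rootlets, ripple marks, sorting poor, matrix-supported, bioturbation, mud cracks (predicts clast-supported, not matrix-supported)
(F) volcanic ash fall — rootlets -; ripple marks +; sorting poor -; salt casts +; matrix-supported -; bioturbation -; mud cracks +
(G) deep marine turbidite — rootlets -; ripple marks +; sorting poor +; salt casts +; matrix-supported +; bioturbation +; mud cracks +
Every candidate fails on at least one observation.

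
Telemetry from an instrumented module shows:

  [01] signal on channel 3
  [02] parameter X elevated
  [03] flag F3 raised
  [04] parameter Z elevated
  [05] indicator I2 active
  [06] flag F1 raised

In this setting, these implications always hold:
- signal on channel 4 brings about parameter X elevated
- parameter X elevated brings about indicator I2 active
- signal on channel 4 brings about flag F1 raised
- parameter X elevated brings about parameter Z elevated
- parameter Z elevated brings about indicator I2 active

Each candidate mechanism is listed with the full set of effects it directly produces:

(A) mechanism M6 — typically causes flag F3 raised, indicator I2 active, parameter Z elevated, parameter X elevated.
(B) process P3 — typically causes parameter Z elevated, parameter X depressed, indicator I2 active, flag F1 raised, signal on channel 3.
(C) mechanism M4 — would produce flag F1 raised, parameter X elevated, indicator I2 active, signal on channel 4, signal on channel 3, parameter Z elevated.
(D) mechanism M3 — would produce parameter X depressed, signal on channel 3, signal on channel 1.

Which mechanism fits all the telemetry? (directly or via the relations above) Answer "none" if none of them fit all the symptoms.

none

For each candidate, compare predicted effects to what was observed:
(A) mechanism M6 — does not account for signal on channel 3, flag F1 raised
(B) process P3 — fails on parameter X elevated, flag F3 raised (predicts parameter X depressed, not parameter X elevated)
(C) mechanism M4 — signal on channel 3 +; parameter X elevated +; flag F3 raised -; parameter Z elevated +; indicator I2 active +; flag F1 raised +
(D) mechanism M3 — signal on channel 3 +; parameter X elevated -; flag F3 raised -; parameter Z elevated -; indicator I2 active -; flag F1 raised -
Every candidate fails on at least one observation.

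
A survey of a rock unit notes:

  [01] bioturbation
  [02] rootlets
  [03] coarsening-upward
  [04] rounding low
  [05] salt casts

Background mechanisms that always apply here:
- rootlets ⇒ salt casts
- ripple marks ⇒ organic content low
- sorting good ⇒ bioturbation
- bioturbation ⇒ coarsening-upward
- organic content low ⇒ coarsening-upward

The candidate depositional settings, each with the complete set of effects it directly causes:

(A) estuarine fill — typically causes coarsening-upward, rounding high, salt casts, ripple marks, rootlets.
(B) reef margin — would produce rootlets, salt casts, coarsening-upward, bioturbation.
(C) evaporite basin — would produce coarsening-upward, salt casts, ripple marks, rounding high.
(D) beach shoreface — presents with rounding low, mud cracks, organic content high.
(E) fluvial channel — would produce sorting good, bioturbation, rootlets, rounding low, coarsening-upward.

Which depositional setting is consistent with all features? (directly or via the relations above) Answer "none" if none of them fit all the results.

For each candidate, compare predicted effects to what was observed:
(A) estuarine fill — fails on bioturbation, rounding low (predicts rounding high, not rounding low)
(B) reef margin — does not account for rounding low
(C) evaporite basin — bioturbation -; rootlets -; coarsening-upward +; rounding low -; salt casts +
(D) beach shoreface — bioturbation -; rootlets -; coarsening-upward -; rounding low +; salt casts -
(E) fluvial channel — accounts for every observation (salt casts by rootlets → salt casts)
(E) alone accounts for all the evidence.

E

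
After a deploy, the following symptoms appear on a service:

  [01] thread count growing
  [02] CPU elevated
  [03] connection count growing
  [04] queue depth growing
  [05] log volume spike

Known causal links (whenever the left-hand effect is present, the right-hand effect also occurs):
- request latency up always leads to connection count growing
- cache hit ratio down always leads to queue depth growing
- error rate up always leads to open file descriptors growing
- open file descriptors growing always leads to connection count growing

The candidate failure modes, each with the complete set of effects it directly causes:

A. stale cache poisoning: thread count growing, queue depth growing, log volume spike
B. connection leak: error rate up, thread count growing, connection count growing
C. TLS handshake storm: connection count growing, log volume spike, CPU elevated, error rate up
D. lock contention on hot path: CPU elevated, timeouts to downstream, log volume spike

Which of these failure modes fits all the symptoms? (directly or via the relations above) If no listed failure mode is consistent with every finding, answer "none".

none

Per-candidate check:
(A) stale cache poisoning — does not account for CPU elevated, connection count growing
(B) connection leak — does not account for CPU elevated, queue depth growing, log volume spike
(C) TLS handshake storm — does not account for thread count growing, queue depth growing
(D) lock contention on hot path — thread count growing miss; CPU elevated match; connection count growing miss; queue depth growing miss; log volume spike match
Every candidate fails on at least one observation.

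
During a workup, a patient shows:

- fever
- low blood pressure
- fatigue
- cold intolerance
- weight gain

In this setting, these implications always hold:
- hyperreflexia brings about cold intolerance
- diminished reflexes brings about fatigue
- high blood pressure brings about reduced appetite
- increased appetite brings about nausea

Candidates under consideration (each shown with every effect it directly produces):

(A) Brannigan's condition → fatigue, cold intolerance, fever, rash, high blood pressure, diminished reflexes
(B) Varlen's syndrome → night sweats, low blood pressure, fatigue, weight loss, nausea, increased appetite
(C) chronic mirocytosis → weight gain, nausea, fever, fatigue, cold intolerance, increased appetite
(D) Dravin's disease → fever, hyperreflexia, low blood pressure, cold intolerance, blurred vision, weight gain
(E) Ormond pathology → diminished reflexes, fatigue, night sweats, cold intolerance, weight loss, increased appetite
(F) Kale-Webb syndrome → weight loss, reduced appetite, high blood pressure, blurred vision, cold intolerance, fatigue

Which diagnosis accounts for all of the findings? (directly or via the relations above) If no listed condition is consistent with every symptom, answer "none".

none

For each candidate, compare predicted effects to what was observed:
(A) Brannigan's condition — fails on low blood pressure, weight gain (predicts high blood pressure, not low blood pressure)
(B) Varlen's syndrome — fails on fever, cold intolerance, weight gain (predicts weight loss, not weight gain)
(C) chronic mirocytosis — fever match; low blood pressure miss; fatigue match; cold intolerance match; weight gain match
(D) Dravin's disease — does not account for fatigue
(E) Ormond pathology — fails on fever, low blood pressure, weight gain (predicts weight loss, not weight gain)
(F) Kale-Webb syndrome — fever miss; low blood pressure miss; fatigue match; cold intolerance match; weight gain miss
No candidate is consistent with all observations.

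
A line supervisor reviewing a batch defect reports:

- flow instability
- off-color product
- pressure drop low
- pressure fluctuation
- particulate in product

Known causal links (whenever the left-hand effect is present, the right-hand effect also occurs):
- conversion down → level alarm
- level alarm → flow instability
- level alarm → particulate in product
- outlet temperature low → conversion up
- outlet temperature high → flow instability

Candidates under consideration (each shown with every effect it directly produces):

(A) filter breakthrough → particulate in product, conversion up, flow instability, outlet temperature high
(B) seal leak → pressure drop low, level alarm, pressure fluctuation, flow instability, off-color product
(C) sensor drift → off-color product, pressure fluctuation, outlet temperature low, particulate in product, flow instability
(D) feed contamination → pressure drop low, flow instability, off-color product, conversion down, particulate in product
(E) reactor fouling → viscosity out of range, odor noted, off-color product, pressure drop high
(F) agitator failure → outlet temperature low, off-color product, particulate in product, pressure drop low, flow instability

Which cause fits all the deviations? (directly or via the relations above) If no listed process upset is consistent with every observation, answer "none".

B

For each candidate, compare predicted effects to what was observed:
(A) filter breakthrough — does not account for off-color product, pressure drop low, pressure fluctuation
(B) seal leak — flow instability yes; off-color product yes; pressure drop low yes; pressure fluctuation yes; particulate in product yes (via level alarm → particulate in product)
(C) sensor drift — does not account for pressure drop low
(D) feed contamination — flow instability yes; off-color product yes; pressure drop low yes; pressure fluctuation NO; particulate in product yes
(E) reactor fouling — flow instability NO; off-color product yes; pressure drop low NO; pressure fluctuation NO; particulate in product NO
(F) agitator failure — flow instability yes; off-color product yes; pressure drop low yes; pressure fluctuation NO; particulate in product yes
(B) is the only candidate with no mismatches.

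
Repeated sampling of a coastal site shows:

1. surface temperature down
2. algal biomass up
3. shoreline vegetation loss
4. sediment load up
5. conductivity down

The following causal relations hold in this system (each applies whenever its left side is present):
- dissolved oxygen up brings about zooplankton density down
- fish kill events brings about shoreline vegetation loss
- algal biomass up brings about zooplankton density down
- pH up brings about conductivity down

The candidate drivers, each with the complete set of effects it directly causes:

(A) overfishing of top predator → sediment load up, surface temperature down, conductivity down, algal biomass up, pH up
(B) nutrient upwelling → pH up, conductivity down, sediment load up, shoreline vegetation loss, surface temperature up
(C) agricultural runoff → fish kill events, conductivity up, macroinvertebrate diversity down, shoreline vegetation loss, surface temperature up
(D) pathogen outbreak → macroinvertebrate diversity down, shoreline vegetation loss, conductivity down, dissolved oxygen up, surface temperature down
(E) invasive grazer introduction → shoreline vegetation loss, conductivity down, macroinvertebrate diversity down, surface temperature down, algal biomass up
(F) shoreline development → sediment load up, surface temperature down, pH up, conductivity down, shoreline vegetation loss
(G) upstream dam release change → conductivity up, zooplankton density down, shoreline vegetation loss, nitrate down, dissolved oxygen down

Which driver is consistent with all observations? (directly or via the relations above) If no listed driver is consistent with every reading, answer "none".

none

Per-candidate check:
(A) overfishing of top predator — does not account for shoreline vegetation loss
(B) nutrient upwelling — fails on surface temperature down, algal biomass up (predicts surface temperature up, not surface temperature down)
(C) agricultural runoff — fails on surface temperature down, algal biomass up, sediment load up, conductivity down (predicts surface temperature up, not surface temperature down; predicts conductivity up, not conductivity down)
(D) pathogen outbreak — does not account for algal biomass up, sediment load up
(E) invasive grazer introduction — does not account for sediment load up
(F) shoreline development — surface temperature down match; algal biomass up miss; shoreline vegetation loss match; sediment load up match; conductivity down match
(G) upstream dam release change — fails on surface temperature down, algal biomass up, sediment load up, conductivity down (predicts conductivity up, not conductivity down)
Every candidate fails on at least one observation.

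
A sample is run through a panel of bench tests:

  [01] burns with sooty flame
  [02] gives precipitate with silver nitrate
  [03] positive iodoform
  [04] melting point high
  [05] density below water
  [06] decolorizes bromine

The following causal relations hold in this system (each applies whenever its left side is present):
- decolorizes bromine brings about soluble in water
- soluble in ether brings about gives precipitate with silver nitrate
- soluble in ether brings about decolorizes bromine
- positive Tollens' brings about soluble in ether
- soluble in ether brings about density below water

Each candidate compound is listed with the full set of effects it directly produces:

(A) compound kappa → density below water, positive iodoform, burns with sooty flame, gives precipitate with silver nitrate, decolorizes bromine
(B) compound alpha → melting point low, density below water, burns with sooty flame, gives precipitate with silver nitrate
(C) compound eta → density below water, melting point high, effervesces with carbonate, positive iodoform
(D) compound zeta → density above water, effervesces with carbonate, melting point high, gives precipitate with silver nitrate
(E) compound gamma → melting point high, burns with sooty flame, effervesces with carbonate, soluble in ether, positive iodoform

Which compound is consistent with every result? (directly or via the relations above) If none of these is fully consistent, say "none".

E

Per-candidate check:
(A) compound kappa — burns with sooty flame +; gives precipitate with silver nitrate +; positive iodoform +; melting point high -; density below water +; decolorizes bromine +
(B) compound alpha — fails on positive iodoform, melting point high, decolorizes bromine (predicts melting point low, not melting point high)
(C) compound eta — burns with sooty flame -; gives precipitate with silver nitrate -; positive iodoform +; melting point high +; density below water +; decolorizes bromine -
(D) compound zeta — burns with sooty flame -; gives precipitate with silver nitrate +; positive iodoform -; melting point high +; density below water -; decolorizes bromine -
(E) compound gamma — accounts for every observation (gives precipitate with silver nitrate by soluble in ether → gives precipitate with silver nitrate)
(E) is the only candidate with no mismatches.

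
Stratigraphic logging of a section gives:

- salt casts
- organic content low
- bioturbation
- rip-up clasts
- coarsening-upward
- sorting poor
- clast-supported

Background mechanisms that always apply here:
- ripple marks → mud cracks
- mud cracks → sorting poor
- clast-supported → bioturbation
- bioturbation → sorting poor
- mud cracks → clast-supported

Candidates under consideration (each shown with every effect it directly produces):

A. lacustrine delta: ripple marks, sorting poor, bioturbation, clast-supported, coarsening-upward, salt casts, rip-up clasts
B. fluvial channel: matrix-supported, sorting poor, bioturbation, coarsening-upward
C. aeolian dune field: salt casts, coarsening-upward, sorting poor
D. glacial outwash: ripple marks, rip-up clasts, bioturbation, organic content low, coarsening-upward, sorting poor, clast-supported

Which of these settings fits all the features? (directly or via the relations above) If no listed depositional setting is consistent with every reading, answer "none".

none

Per-candidate check:
(A) lacustrine delta — salt casts yes; organic content low NO; bioturbation yes; rip-up clasts yes; coarsening-upward yes; sorting poor yes; clast-supported yes
(B) fluvial channel — salt casts NO; organic content low NO; bioturbation yes; rip-up clasts NO; coarsening-upward yes; sorting poor yes; clast-supported NO
(C) aeolian dune field — salt casts yes; organic content low NO; bioturbation NO; rip-up clasts NO; coarsening-upward yes; sorting poor yes; clast-supported NO
(D) glacial outwash — does not account for salt casts
Every candidate fails on at least one observation.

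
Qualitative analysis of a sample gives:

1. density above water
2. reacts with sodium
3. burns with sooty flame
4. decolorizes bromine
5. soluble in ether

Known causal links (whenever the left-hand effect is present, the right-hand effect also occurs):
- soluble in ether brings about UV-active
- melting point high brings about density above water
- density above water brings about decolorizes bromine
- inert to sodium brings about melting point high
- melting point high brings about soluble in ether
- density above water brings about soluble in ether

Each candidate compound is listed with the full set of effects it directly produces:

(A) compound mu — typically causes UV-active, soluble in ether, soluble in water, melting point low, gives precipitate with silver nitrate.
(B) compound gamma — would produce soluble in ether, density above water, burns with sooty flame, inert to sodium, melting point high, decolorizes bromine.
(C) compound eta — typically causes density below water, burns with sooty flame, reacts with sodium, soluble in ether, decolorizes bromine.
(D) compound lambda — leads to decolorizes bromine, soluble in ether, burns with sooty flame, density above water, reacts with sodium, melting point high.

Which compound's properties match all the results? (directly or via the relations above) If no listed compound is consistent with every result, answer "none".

D

Testing each hypothesis:
(A) compound mu — density above water ✗; reacts with sodium ✗; burns with sooty flame ✗; decolorizes bromine ✗; soluble in ether ✓
(B) compound gamma — density above water ✓; reacts with sodium ✗; burns with sooty flame ✓; decolorizes bromine ✓; soluble in ether ✓
(C) compound eta — density above water ✗; reacts with sodium ✓; burns with sooty flame ✓; decolorizes bromine ✓; soluble in ether ✓
(D) compound lambda — accounts for every observation
(D) is the only candidate with no mismatches.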